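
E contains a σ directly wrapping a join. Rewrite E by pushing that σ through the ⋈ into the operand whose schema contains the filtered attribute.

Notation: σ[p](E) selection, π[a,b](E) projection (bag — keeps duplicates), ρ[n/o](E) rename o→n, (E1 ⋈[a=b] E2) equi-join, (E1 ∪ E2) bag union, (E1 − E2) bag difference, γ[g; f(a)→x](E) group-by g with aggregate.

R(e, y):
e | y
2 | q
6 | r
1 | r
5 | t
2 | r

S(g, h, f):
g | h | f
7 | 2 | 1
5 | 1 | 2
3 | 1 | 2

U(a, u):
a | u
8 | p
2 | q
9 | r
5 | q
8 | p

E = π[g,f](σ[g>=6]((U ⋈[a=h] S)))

σ filters on g, owned by the right side.
E' = π[g,f]((U ⋈[a=h] σ[g>=6](S)))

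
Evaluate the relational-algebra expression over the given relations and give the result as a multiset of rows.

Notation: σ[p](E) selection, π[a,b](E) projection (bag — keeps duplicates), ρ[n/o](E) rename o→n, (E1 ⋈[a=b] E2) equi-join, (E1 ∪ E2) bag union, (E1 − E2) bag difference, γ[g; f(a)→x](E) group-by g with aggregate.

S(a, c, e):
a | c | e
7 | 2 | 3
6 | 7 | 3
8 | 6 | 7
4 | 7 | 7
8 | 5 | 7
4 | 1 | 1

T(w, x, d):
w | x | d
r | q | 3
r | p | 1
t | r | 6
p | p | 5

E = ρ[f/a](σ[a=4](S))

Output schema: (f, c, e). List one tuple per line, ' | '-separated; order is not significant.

Stepwise |·|:
  S → 6
  σ[a=4](S) → 2
  ρ[f/a](σ[a=4](S)) → 2

== RESULT ==
f | c | e
4 | 1 | 1
4 | 7 | 7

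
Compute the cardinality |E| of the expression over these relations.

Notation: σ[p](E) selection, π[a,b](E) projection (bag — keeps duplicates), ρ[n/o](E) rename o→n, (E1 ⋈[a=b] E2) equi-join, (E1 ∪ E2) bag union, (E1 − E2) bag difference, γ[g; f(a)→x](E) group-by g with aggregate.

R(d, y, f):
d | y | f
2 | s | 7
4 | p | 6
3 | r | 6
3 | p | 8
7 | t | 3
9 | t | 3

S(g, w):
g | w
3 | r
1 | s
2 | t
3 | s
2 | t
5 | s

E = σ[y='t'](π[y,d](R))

Per-node cardinality:
  R → 6
  π[y,d](R) → 6
  σ[y='t'](π[y,d](R)) → 2

|E| = 2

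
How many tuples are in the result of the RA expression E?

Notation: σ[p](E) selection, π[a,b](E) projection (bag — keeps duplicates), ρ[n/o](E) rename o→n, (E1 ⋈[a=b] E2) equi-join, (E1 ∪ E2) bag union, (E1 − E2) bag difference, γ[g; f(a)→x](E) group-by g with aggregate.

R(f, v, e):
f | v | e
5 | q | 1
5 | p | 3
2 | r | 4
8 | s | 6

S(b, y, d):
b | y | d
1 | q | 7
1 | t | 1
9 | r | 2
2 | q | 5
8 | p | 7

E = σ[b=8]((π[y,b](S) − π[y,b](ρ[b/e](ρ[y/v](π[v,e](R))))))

Per-node cardinality:
  S → 5
  π[y,b](S) → 5
  R → 4
  π[v,e](R) → 4
  ρ[y/v](π[v,e](R)) → 4
  ρ[b/e](ρ[y/v](π[v,e](R))) → 4
  π[y,b](ρ[b/e](ρ[y/v](π[v,e](R)))) → 4
  (π[y,b](S) − π[y,b](ρ[b/e](ρ[y/v](π[v,e](R))))) → 4
  σ[b=8]((π[y,b](S) − π[y,b](ρ[b/e](ρ[y/v](π[v,e](R)))))) → 1

|E| = 1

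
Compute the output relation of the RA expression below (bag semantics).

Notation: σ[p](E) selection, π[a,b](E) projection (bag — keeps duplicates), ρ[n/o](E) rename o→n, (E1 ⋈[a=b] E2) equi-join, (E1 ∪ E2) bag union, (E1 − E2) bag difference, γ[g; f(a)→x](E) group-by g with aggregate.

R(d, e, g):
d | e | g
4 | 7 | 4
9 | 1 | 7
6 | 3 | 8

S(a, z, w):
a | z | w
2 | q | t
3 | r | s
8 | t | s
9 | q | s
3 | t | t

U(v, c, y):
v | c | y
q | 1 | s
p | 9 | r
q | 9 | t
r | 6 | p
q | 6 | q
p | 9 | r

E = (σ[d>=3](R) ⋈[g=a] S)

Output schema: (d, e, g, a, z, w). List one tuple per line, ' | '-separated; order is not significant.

Row counts bottom-up:
  R → 3
  σ[d>=3](R) → 3
  S → 5
  (σ[d>=3](R) ⋈[g=a] S) → 1

== RESULT ==
d | e | g | a | z | w
6 | 3 | 8 | 8 | t | s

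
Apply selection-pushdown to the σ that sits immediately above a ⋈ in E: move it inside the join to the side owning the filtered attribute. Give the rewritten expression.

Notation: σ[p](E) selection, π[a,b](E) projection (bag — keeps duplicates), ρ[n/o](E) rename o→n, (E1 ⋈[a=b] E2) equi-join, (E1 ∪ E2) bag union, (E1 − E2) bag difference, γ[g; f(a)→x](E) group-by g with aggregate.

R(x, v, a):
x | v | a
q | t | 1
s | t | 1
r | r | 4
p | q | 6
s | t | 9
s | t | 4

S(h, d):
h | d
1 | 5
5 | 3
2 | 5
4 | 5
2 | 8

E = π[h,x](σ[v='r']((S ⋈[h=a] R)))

σ filters on v, owned by the right side.
E' = π[h,x]((S ⋈[h=a] σ[v='r'](R)))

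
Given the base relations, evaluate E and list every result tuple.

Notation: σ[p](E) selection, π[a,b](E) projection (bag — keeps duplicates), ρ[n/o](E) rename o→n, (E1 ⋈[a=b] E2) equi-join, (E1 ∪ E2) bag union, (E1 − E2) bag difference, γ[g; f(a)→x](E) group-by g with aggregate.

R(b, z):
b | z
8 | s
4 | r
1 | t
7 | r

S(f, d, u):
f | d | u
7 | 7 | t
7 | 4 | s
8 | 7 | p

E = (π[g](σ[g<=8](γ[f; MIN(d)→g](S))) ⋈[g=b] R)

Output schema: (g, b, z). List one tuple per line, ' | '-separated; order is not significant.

Per-node cardinality:
  S → 3
  γ[f; MIN(d)→g](S) → 2
  σ[g<=8](γ[f; MIN(d)→g](S)) → 2
  π[g](σ[g<=8](γ[f; MIN(d)→g](S))) → 2
  R → 4
  (π[g](σ[g<=8](γ[f; MIN(d)→g](S))) ⋈[g=b] R) → 2

== RESULT ==
g | b | z
4 | 4 | r
7 | 7 | r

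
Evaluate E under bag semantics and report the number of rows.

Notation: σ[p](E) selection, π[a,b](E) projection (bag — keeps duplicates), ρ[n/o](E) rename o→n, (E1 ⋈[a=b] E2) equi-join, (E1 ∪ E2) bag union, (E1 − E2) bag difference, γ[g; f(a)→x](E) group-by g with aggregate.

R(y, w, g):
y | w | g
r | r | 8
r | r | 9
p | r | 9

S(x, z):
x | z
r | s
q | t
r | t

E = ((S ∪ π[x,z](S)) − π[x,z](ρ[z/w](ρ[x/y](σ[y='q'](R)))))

Stepwise |·|:
  S → 3
  S → 3
  π[x,z](S) → 3
  (S ∪ π[x,z](S)) → 6
  R → 3
  σ[y='q'](R) → 0
  ρ[x/y](σ[y='q'](R)) → 0
  ρ[z/w](ρ[x/y](σ[y='q'](R))) → 0
  π[x,z](ρ[z/w](ρ[x/y](σ[y='q'](R)))) → 0
  ((S ∪ π[x,z](S)) − π[x,z](ρ[z/w](ρ[x/y](σ[y='q'](R))))) → 6

|E| = 6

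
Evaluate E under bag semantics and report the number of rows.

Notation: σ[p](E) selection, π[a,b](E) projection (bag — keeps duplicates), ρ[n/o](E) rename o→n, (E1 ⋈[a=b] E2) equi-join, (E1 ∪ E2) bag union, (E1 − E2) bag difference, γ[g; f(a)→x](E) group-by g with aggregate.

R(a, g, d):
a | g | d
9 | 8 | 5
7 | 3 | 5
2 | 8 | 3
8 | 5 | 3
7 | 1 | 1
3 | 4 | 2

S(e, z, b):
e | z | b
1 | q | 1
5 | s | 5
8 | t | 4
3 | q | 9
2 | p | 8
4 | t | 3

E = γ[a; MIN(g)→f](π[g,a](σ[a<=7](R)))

Per-node cardinality:
  R → 6
  σ[a<=7](R) → 4
  π[g,a](σ[a<=7](R)) → 4
  γ[a; MIN(g)→f](π[g,a](σ[a<=7](R))) → 3

|E| = 3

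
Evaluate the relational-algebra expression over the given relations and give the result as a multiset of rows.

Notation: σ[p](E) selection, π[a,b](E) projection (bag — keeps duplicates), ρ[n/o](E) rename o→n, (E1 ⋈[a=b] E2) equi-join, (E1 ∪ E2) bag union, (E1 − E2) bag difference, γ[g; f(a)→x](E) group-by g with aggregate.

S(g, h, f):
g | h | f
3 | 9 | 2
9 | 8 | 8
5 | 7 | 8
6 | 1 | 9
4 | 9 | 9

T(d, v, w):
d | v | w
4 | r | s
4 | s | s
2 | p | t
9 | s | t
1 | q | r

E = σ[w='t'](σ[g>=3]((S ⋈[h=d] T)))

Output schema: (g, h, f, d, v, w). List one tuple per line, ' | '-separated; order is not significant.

Subexpression sizes:
  S → 5
  T → 5
  (S ⋈[h=d] T) → 3
  σ[g>=3]((S ⋈[h=d] T)) → 3
  σ[w='t'](σ[g>=3]((S ⋈[h=d] T))) → 2

== RESULT ==
g | h | f | d | v | w
3 | 9 | 2 | 9 | s | t
4 | 9 | 9 | 9 | s | t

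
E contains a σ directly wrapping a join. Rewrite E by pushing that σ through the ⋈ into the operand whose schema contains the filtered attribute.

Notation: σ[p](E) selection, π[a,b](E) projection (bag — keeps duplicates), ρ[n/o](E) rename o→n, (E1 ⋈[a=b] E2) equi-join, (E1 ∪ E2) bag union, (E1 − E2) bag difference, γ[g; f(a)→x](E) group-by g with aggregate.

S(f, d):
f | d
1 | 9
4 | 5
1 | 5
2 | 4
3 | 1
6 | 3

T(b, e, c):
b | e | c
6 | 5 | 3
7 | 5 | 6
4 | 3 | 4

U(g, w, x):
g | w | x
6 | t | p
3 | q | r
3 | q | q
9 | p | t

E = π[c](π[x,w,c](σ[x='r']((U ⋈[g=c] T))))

σ filters on x, owned by the left side.
E' = π[c](π[x,w,c]((σ[x='r'](U) ⋈[g=c] T)))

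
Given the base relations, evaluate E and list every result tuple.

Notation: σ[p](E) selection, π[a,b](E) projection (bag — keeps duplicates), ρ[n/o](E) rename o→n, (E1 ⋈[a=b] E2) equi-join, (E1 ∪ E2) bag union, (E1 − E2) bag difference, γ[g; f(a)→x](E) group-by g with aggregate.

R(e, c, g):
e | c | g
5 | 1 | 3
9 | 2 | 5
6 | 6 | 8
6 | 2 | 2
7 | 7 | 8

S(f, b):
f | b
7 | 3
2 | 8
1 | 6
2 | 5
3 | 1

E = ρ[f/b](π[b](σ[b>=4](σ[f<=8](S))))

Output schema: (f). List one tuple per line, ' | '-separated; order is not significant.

Stepwise |·|:
  S → 5
  σ[f<=8](S) → 5
  σ[b>=4](σ[f<=8](S)) → 3
  π[b](σ[b>=4](σ[f<=8](S))) → 3
  ρ[f/b](π[b](σ[b>=4](σ[f<=8](S)))) → 3

== RESULT ==
f
5
6
8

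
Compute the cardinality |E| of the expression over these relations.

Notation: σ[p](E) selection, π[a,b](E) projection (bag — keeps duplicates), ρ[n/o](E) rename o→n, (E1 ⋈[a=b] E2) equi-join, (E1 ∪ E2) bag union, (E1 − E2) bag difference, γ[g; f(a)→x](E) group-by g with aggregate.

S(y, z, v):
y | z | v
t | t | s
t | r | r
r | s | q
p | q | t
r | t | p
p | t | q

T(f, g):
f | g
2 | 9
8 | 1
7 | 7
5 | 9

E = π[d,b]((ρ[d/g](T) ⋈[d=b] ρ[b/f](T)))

Row counts bottom-up:
  T → 4
  ρ[d/g](T) → 4
  T → 4
  ρ[b/f](T) → 4
  (ρ[d/g](T) ⋈[d=b] ρ[b/f](T)) → 1
  π[d,b]((ρ[d/g](T) ⋈[d=b] ρ[b/f](T))) → 1

|E| = 1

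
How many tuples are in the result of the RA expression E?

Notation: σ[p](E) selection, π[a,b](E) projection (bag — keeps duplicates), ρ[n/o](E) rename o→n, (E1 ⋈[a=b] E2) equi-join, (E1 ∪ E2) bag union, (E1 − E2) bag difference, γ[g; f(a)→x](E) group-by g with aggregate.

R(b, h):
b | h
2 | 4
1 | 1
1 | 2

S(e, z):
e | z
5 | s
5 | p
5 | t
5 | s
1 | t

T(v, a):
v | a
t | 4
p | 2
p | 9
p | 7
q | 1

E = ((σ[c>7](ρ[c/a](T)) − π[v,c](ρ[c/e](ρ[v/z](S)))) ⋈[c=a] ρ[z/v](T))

Subexpression sizes:
  T → 5
  ρ[c/a](T) → 5
  σ[c>7](ρ[c/a](T)) → 1
  S → 5
  ρ[v/z](S) → 5
  ρ[c/e](ρ[v/z](S)) → 5
  π[v,c](ρ[c/e](ρ[v/z](S))) → 5
  (σ[c>7](ρ[c/a](T)) − π[v,c](ρ[c/e](ρ[v/z](S)))) → 1
  T → 5
  ρ[z/v](T) → 5
  ((σ[c>7](ρ[c/a](T)) − π[v,c](ρ[c/e](ρ[v/z](S)))) ⋈[c=a] ρ[z/v](T)) → 1

|E| = 1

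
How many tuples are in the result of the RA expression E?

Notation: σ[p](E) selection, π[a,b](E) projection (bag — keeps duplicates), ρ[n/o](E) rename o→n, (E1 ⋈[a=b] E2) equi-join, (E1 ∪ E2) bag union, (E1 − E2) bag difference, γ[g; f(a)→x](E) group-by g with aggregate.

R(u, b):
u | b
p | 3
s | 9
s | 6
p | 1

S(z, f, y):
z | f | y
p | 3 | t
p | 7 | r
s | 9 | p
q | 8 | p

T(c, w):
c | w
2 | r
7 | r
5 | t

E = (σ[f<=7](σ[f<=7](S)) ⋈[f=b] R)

Row counts bottom-up:
  S → 4
  σ[f<=7](S) → 2
  σ[f<=7](σ[f<=7](S)) → 2
  R → 4
  (σ[f<=7](σ[f<=7](S)) ⋈[f=b] R) → 1

|E| = 1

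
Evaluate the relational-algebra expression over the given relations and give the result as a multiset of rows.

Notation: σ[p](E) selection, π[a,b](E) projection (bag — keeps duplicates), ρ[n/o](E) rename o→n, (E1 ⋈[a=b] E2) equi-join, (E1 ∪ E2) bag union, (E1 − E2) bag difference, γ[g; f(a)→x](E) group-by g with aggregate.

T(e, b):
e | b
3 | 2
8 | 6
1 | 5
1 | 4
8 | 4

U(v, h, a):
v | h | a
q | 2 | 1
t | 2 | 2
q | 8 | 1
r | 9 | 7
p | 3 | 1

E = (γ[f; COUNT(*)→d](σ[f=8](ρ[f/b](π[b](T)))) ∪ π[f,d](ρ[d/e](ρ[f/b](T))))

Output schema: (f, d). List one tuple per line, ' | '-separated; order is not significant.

Stepwise |·|:
  T → 5
  π[b](T) → 5
  ρ[f/b](π[b](T)) → 5
  σ[f=8](ρ[f/b](π[b](T))) → 0
  γ[f; COUNT(*)→d](σ[f=8](ρ[f/b](π[b](T)))) → 0
  T → 5
  ρ[f/b](T) → 5
  ρ[d/e](ρ[f/b](T)) → 5
  π[f,d](ρ[d/e](ρ[f/b](T))) → 5
  (γ[f; COUNT(*)→d](σ[f=8](ρ[f/b](π[b](T)))) ∪ π[f,d](ρ[d/e](ρ[f/b](T)))) → 5

== RESULT ==
f | d
2 | 3
4 | 1
4 | 8
5 | 1
6 | 8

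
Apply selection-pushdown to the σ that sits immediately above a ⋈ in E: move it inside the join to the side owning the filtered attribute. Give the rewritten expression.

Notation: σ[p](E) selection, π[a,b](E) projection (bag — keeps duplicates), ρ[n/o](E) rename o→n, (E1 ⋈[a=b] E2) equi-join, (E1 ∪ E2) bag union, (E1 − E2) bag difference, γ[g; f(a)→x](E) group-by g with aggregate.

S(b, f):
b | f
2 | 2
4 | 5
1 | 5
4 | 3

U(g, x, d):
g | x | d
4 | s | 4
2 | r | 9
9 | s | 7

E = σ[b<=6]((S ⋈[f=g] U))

σ filters on b, owned by the left side.
E' = (σ[b<=6](S) ⋈[f=g] U)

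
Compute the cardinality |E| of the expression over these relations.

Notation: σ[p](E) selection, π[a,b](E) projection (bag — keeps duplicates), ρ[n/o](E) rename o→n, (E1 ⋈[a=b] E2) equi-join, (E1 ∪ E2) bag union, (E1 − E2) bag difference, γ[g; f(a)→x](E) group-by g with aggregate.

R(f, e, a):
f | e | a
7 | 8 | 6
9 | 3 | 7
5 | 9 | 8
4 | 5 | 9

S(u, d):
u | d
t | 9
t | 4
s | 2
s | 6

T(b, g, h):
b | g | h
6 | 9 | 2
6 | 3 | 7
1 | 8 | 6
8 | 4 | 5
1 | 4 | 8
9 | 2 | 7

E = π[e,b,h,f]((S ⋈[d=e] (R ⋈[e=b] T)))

Subexpression sizes:
  S → 4
  R → 4
  T → 6
  (R ⋈[e=b] T) → 2
  (S ⋈[d=e] (R ⋈[e=b] T)) → 1
  π[e,b,h,f]((S ⋈[d=e] (R ⋈[e=b] T))) → 1

|E| = 1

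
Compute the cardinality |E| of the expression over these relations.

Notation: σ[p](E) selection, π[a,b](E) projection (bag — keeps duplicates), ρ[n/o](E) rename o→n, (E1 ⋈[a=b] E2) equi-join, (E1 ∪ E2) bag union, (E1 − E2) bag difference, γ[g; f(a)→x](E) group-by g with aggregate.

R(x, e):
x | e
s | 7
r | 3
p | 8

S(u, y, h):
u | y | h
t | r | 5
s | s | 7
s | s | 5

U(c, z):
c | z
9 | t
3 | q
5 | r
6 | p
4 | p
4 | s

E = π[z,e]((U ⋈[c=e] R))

Subexpression sizes:
  U → 6
  R → 3
  (U ⋈[c=e] R) → 1
  π[z,e]((U ⋈[c=e] R)) → 1

|E| = 1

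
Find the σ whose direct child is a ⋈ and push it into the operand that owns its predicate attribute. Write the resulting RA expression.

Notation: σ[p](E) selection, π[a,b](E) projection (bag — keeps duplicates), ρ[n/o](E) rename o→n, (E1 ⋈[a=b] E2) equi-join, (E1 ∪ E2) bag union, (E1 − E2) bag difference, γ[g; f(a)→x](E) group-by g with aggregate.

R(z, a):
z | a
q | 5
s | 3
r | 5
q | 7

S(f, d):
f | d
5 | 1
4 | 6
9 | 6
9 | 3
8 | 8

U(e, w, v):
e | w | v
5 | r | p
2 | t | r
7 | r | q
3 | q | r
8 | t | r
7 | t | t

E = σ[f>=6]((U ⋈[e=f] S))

σ filters on f, owned by the right side.
E' = (U ⋈[e=f] σ[f>=6](S))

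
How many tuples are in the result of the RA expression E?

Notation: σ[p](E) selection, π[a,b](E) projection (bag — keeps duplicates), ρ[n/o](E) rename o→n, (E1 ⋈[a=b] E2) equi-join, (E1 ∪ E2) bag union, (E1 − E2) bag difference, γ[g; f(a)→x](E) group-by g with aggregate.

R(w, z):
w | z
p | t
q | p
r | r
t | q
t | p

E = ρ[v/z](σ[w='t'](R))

Row counts bottom-up:
  R → 5
  σ[w='t'](R) → 2
  ρ[v/z](σ[w='t'](R)) → 2

|E| = 2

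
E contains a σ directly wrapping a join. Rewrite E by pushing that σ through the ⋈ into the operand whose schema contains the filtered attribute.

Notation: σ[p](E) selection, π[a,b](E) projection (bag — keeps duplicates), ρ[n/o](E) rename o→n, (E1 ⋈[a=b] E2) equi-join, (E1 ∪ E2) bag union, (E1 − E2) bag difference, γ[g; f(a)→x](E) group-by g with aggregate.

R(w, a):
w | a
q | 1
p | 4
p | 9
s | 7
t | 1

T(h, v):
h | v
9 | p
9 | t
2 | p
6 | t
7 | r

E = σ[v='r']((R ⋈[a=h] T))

σ filters on v, owned by the right side.
E' = (R ⋈[a=h] σ[v='r'](T))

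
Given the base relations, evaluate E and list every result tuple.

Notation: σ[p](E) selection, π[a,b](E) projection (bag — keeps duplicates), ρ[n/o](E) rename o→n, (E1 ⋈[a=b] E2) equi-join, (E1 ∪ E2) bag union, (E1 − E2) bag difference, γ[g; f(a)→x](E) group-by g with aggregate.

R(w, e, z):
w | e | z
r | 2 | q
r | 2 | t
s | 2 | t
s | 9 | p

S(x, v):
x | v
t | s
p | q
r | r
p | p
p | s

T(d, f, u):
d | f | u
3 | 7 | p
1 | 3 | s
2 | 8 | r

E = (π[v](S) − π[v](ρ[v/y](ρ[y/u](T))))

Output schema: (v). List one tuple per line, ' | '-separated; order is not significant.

Row counts bottom-up:
  S → 5
  π[v](S) → 5
  T → 3
  ρ[y/u](T) → 3
  ρ[v/y](ρ[y/u](T)) → 3
  π[v](ρ[v/y](ρ[y/u](T))) → 3
  (π[v](S) − π[v](ρ[v/y](ρ[y/u](T)))) → 2

== RESULT ==
v
q
s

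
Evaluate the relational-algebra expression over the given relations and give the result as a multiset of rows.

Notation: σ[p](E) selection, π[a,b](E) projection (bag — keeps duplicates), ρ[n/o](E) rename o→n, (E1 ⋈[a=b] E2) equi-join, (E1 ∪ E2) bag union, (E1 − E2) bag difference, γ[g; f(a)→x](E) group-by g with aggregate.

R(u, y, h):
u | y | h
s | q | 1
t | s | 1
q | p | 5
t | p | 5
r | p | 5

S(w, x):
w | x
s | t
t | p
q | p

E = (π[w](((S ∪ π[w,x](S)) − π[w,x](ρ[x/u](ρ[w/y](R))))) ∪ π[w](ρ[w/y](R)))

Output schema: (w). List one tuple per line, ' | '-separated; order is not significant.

Stepwise |·|:
  S → 3
  S → 3
  π[w,x](S) → 3
  (S ∪ π[w,x](S)) → 6
  R → 5
  ρ[w/y](R) → 5
  ρ[x/u](ρ[w/y](R)) → 5
  π[w,x](ρ[x/u](ρ[w/y](R))) → 5
  ((S ∪ π[w,x](S)) − π[w,x](ρ[x/u](ρ[w/y](R)))) → 5
  π[w](((S ∪ π[w,x](S)) − π[w,x](ρ[x/u](ρ[w/y](R))))) → 5
  R → 5
  ρ[w/y](R) → 5
  π[w](ρ[w/y](R)) → 5
  (π[w](((S ∪ π[w,x](S)) − π[w,x](ρ[x/u](ρ[w/y](R))))) ∪ π[w](ρ[w/y](R))) → 10

== RESULT ==
w
p
p
p
q
q
q
s
s
t
t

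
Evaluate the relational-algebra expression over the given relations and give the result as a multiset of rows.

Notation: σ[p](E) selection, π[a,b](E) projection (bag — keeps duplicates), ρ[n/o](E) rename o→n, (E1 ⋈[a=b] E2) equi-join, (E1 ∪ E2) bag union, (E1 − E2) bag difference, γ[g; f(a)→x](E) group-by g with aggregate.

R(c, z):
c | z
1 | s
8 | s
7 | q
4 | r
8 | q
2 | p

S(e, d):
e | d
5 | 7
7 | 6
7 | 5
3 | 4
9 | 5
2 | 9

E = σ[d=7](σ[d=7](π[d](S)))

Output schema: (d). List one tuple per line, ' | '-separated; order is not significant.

Stepwise |·|:
  S → 6
  π[d](S) → 6
  σ[d=7](π[d](S)) → 1
  σ[d=7](σ[d=7](π[d](S))) → 1

== RESULT ==
d
7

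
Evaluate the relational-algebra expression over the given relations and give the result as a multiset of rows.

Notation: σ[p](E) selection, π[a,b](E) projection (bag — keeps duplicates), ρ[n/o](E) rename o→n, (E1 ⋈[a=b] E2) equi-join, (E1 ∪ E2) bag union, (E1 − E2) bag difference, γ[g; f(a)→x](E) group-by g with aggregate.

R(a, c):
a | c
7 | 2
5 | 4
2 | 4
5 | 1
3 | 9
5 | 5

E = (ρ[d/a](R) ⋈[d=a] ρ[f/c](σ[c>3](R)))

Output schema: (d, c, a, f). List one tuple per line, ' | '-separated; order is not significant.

Row counts bottom-up:
  R → 6
  ρ[d/a](R) → 6
  R → 6
  σ[c>3](R) → 4
  ρ[f/c](σ[c>3](R)) → 4
  (ρ[d/a](R) ⋈[d=a] ρ[f/c](σ[c>3](R))) → 8

== RESULT ==
d | c | a | f
2 | 4 | 2 | 4
3 | 9 | 3 | 9
5 | 1 | 5 | 4
5 | 1 | 5 | 5
5 | 4 | 5 | 4
5 | 4 | 5 | 5
5 | 5 | 5 | 4
5 | 5 | 5 | 5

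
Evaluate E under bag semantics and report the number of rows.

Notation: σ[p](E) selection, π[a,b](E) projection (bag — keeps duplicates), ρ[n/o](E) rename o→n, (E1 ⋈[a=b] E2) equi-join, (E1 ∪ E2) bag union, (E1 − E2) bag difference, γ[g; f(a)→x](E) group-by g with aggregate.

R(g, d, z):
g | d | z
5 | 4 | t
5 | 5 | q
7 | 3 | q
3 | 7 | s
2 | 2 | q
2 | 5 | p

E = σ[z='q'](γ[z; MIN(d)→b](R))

Subexpression sizes:
  R → 6
  γ[z; MIN(d)→b](R) → 4
  σ[z='q'](γ[z; MIN(d)→b](R)) → 1

|E| = 1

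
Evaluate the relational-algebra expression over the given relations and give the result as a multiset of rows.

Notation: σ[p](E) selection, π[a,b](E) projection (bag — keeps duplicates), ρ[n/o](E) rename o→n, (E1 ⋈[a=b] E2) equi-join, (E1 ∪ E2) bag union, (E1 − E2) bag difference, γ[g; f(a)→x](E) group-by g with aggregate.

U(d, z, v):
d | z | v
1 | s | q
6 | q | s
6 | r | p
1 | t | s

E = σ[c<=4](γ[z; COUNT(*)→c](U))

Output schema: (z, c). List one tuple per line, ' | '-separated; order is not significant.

Stepwise |·|:
  U → 4
  γ[z; COUNT(*)→c](U) → 4
  σ[c<=4](γ[z; COUNT(*)→c](U)) → 4

== RESULT ==
z | c
q | 1
r | 1
s | 1
t | 1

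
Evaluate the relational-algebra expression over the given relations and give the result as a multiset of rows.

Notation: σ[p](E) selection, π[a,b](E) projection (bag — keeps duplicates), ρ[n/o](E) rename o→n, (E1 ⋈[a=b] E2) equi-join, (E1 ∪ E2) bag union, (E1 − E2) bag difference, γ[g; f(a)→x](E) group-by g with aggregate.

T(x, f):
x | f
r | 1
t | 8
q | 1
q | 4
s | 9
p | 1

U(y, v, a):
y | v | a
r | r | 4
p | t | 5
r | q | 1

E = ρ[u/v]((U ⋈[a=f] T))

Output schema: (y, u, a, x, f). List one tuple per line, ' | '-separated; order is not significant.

Row counts bottom-up:
  U → 3
  T → 6
  (U ⋈[a=f] T) → 4
  ρ[u/v]((U ⋈[a=f] T)) → 4

== RESULT ==
y | u | a | x | f
r | q | 1 | p | 1
r | q | 1 | q | 1
r | q | 1 | r | 1
r | r | 4 | q | 4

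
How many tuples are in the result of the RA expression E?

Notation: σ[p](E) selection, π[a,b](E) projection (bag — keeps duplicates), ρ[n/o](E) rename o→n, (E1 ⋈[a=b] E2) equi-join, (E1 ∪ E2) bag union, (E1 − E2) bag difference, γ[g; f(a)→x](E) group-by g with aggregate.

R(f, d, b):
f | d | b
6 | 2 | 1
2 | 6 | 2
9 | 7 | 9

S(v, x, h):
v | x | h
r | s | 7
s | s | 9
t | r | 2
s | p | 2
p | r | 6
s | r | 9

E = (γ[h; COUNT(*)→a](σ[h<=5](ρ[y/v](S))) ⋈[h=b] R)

Subexpression sizes:
  S → 6
  ρ[y/v](S) → 6
  σ[h<=5](ρ[y/v](S)) → 2
  γ[h; COUNT(*)→a](σ[h<=5](ρ[y/v](S))) → 1
  R → 3
  (γ[h; COUNT(*)→a](σ[h<=5](ρ[y/v](S))) ⋈[h=b] R) → 1

|E| = 1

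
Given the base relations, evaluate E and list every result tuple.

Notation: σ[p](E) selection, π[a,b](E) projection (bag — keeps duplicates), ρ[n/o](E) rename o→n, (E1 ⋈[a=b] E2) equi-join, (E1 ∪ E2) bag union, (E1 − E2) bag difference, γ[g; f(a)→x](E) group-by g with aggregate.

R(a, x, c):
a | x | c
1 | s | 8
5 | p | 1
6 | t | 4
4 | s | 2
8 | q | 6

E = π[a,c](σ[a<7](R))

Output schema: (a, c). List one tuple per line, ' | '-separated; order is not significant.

Row counts bottom-up:
  R → 5
  σ[a<7](R) → 4
  π[a,c](σ[a<7](R)) → 4

== RESULT ==
a | c
1 | 8
4 | 2
5 | 1
6 | 4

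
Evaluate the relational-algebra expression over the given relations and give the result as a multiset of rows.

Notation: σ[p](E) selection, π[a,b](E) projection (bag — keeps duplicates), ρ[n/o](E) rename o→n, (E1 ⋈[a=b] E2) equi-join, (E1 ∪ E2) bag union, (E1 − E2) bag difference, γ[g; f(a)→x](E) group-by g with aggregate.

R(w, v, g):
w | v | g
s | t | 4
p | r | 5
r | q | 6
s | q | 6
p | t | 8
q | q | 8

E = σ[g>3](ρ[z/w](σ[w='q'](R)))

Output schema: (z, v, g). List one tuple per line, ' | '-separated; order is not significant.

Stepwise |·|:
  R → 6
  σ[w='q'](R) → 1
  ρ[z/w](σ[w='q'](R)) → 1
  σ[g>3](ρ[z/w](σ[w='q'](R))) → 1

== RESULT ==
z | v | g
q | q | 8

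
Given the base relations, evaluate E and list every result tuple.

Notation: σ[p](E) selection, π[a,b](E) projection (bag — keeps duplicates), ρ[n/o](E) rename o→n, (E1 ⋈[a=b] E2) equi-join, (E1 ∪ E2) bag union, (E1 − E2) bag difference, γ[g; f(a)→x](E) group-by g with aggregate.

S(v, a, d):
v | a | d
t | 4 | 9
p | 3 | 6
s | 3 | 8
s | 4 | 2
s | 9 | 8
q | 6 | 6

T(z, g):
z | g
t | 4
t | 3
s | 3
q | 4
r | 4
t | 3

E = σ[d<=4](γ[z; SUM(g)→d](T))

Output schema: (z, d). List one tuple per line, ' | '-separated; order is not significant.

Per-node cardinality:
  T → 6
  γ[z; SUM(g)→d](T) → 4
  σ[d<=4](γ[z; SUM(g)→d](T)) → 3

== RESULT ==
z | d
q | 4
r | 4
s | 3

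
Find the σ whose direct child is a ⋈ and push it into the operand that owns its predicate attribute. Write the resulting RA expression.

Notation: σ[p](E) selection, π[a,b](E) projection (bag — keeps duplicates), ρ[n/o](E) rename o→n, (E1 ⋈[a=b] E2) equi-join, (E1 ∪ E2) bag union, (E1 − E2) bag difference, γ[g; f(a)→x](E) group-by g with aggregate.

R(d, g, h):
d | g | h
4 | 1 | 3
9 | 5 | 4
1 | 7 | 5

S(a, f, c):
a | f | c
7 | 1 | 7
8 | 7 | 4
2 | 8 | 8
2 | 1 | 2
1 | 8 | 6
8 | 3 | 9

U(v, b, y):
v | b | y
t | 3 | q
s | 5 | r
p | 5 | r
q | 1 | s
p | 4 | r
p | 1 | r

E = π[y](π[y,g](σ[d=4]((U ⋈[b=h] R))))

σ filters on d, owned by the right side.
E' = π[y](π[y,g]((U ⋈[b=h] σ[d=4](R))))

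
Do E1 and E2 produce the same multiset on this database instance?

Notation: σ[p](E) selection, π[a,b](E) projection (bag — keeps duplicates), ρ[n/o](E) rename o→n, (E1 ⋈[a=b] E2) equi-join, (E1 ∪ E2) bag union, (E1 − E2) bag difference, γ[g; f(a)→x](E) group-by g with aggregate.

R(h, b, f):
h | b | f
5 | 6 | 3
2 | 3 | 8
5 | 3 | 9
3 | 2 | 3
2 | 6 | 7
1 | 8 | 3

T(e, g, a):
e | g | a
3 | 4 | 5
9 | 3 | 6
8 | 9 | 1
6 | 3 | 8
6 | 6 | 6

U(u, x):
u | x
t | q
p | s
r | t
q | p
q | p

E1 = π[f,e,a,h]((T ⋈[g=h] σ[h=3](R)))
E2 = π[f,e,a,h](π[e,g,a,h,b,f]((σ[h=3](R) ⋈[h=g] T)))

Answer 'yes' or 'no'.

E1 subexpression sizes:
  T → 5
  R → 6
  σ[h=3](R) → 1
  (T ⋈[g=h] σ[h=3](R)) → 2
  π[f,e,a,h]((T ⋈[g=h] σ[h=3](R))) → 2
E2 subexpression sizes:
  R → 6
  σ[h=3](R) → 1
  T → 5
  (σ[h=3](R) ⋈[h=g] T) → 2
  π[e,g,a,h,b,f]((σ[h=3](R) ⋈[h=g] T)) → 2
  π[f,e,a,h](π[e,g,a,h,b,f]((σ[h=3](R) ⋈[h=g] T))) → 2

E1 and E2 produce the same multiset:
f | e | a | h
3 | 6 | 8 | 3
3 | 9 | 6 | 3

yes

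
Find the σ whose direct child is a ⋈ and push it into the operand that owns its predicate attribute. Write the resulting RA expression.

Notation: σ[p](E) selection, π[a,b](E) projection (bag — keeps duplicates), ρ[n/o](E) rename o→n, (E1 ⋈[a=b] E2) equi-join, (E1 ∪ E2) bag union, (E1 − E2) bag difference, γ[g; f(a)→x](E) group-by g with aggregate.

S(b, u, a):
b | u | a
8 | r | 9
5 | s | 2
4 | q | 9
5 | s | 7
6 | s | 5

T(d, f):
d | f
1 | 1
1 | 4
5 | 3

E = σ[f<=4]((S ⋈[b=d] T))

σ filters on f, owned by the right side.
E' = (S ⋈[b=d] σ[f<=4](T))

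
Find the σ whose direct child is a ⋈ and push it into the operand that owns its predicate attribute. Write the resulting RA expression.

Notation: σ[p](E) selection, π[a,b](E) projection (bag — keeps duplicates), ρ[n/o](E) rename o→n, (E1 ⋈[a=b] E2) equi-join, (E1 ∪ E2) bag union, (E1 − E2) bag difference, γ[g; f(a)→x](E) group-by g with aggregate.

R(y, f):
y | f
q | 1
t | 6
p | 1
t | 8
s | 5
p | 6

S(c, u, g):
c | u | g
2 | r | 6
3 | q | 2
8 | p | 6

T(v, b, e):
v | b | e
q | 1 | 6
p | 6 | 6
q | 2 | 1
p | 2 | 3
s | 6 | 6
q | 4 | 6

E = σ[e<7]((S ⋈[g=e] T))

σ filters on e, owned by the right side.
E' = (S ⋈[g=e] σ[e<7](T))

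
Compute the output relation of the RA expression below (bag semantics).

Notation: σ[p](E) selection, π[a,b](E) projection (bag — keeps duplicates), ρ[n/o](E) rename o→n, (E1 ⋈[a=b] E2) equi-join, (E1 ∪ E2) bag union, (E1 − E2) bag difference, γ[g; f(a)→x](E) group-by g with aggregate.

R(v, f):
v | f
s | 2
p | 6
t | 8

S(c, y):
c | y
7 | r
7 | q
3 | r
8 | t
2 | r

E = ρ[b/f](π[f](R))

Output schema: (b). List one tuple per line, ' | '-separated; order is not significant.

Stepwise |·|:
  R → 3
  π[f](R) → 3
  ρ[b/f](π[f](R)) → 3

== RESULT ==
b
2
6
8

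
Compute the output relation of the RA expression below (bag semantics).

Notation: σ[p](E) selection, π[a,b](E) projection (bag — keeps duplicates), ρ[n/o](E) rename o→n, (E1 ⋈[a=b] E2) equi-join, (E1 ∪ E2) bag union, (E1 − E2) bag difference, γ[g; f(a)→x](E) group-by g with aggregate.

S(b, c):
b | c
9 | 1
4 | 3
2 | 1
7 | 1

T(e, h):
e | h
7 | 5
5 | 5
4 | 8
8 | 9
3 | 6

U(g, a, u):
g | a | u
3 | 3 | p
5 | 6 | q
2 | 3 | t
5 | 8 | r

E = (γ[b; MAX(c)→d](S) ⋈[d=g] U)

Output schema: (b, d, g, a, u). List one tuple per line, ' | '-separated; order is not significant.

Row counts bottom-up:
  S → 4
  γ[b; MAX(c)→d](S) → 4
  U → 4
  (γ[b; MAX(c)→d](S) ⋈[d=g] U) → 1

== RESULT ==
b | d | g | a | u
4 | 3 | 3 | 3 | p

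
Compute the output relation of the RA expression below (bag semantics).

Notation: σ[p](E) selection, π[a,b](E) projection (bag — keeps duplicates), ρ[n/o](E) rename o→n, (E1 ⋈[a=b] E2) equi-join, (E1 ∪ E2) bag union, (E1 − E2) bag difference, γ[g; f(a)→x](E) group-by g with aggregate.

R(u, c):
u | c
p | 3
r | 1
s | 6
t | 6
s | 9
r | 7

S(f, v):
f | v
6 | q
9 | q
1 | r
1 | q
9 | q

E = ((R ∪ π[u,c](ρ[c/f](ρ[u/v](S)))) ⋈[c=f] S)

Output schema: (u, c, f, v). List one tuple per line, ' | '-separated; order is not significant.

Row counts bottom-up:
  R → 6
  S → 5
  ρ[u/v](S) → 5
  ρ[c/f](ρ[u/v](S)) → 5
  π[u,c](ρ[c/f](ρ[u/v](S))) → 5
  (R ∪ π[u,c](ρ[c/f](ρ[u/v](S)))) → 11
  S → 5
  ((R ∪ π[u,c](ρ[c/f](ρ[u/v](S)))) ⋈[c=f] S) → 15

== RESULT ==
u | c | f | v
q | 1 | 1 | q
q | 1 | 1 | r
q | 6 | 6 | q
q | 9 | 9 | q
q | 9 | 9 | q
q | 9 | 9 | q
q | 9 | 9 | q
r | 1 | 1 | q
r | 1 | 1 | q
r | 1 | 1 | r
r | 1 | 1 | r
s | 6 | 6 | q
s | 9 | 9 | q
s | 9 | 9 | q
t | 6 | 6 | q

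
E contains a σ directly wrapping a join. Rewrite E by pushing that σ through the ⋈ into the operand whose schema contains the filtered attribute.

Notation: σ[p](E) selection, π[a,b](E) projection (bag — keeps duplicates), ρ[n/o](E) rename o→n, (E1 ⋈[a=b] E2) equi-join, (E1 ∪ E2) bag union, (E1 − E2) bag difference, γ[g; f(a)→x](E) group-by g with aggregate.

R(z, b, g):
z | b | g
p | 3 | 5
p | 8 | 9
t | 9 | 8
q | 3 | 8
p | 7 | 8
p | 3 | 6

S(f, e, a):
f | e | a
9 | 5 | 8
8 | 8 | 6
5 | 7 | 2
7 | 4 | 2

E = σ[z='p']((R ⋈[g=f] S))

σ filters on z, owned by the left side.
E' = (σ[z='p'](R) ⋈[g=f] S)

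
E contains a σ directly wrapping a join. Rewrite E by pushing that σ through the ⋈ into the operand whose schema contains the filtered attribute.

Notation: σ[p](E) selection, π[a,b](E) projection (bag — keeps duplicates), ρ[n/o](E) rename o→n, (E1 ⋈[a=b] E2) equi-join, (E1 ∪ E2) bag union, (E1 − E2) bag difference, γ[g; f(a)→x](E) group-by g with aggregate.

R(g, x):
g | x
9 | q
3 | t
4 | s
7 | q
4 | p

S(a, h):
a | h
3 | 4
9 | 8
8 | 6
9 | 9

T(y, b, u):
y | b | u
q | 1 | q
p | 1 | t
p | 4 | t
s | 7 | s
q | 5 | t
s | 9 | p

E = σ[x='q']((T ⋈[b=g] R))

σ filters on x, owned by the right side.
E' = (T ⋈[b=g] σ[x='q'](R))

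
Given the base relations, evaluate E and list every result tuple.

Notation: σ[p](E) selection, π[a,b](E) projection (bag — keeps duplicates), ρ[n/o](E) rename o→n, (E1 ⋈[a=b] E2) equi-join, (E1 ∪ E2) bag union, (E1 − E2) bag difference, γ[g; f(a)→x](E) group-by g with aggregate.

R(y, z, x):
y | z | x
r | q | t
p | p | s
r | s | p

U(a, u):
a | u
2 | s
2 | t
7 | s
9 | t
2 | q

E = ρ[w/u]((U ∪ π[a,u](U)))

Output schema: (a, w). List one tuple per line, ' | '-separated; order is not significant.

Stepwise |·|:
  U → 5
  U → 5
  π[a,u](U) → 5
  (U ∪ π[a,u](U)) → 10
  ρ[w/u]((U ∪ π[a,u](U))) → 10

== RESULT ==
a | w
2 | q
2 | q
2 | s
2 | s
2 | t
2 | t
7 | s
7 | s
9 | t
9 | t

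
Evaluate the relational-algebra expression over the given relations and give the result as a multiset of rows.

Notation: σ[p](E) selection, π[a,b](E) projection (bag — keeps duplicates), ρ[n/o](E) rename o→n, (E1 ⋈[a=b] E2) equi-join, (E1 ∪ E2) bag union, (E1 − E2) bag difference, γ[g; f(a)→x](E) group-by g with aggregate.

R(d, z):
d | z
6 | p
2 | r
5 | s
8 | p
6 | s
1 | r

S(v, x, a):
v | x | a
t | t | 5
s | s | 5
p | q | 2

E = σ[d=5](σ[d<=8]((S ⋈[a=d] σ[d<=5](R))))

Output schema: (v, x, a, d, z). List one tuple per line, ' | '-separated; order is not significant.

Subexpression sizes:
  S → 3
  R → 6
  σ[d<=5](R) → 3
  (S ⋈[a=d] σ[d<=5](R)) → 3
  σ[d<=8]((S ⋈[a=d] σ[d<=5](R))) → 3
  σ[d=5](σ[d<=8]((S ⋈[a=d] σ[d<=5](R)))) → 2

== RESULT ==
v | x | a | d | z
s | s | 5 | 5 | s
t | t | 5 | 5 | s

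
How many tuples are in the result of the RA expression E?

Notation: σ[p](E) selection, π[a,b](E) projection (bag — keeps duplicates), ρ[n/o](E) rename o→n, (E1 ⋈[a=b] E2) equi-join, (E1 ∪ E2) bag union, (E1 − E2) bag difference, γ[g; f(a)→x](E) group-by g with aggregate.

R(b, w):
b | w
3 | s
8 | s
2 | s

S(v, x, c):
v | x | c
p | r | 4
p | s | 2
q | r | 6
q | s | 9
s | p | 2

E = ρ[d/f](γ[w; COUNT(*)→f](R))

Per-node cardinality:
  R → 3
  γ[w; COUNT(*)→f](R) → 1
  ρ[d/f](γ[w; COUNT(*)→f](R)) → 1

|E| = 1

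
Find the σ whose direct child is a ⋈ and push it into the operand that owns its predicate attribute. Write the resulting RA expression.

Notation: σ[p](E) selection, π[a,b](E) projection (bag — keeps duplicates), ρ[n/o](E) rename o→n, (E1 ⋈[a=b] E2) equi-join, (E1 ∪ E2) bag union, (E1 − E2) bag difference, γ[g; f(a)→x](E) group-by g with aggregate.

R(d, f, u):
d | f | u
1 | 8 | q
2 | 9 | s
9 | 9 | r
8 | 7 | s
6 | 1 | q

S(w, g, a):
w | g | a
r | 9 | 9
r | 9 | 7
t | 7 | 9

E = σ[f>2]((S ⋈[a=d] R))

σ filters on f, owned by the right side.
E' = (S ⋈[a=d] σ[f>2](R))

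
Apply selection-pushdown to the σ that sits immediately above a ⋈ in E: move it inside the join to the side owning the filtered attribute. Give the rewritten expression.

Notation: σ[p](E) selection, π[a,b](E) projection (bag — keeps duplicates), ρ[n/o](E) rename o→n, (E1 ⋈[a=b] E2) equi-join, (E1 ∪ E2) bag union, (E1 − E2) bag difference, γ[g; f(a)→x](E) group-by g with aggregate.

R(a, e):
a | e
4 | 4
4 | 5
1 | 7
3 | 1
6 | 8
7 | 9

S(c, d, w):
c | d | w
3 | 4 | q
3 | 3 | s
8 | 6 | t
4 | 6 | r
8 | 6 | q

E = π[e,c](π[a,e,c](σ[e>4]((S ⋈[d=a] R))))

σ filters on e, owned by the right side.
E' = π[e,c](π[a,e,c]((S ⋈[d=a] σ[e>4](R))))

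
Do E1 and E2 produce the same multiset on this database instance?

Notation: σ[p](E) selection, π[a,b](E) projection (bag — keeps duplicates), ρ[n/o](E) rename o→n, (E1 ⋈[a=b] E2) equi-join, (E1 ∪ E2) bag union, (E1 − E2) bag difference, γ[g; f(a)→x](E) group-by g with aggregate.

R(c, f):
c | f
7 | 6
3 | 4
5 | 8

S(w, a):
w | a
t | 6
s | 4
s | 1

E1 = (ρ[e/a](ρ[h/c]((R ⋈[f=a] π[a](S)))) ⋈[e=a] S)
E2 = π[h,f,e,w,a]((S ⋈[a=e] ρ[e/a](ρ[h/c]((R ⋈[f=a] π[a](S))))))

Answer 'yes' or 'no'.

E1 stepwise |·|:
  R → 3
  S → 3
  π[a](S) → 3
  (R ⋈[f=a] π[a](S)) → 2
  ρ[h/c]((R ⋈[f=a] π[a](S))) → 2
  ρ[e/a](ρ[h/c]((R ⋈[f=a] π[a](S)))) → 2
  S → 3
  (ρ[e/a](ρ[h/c]((R ⋈[f=a] π[a](S)))) ⋈[e=a] S) → 2
E2 stepwise |·|:
  S → 3
  R → 3
  S → 3
  π[a](S) → 3
  (R ⋈[f=a] π[a](S)) → 2
  ρ[h/c]((R ⋈[f=a] π[a](S))) → 2
  ρ[e/a](ρ[h/c]((R ⋈[f=a] π[a](S)))) → 2
  (S ⋈[a=e] ρ[e/a](ρ[h/c]((R ⋈[f=a] π[a](S))))) → 2
  π[h,f,e,w,a]((S ⋈[a=e] ρ[e/a](ρ[h/c]((R ⋈[f=a] π[a](S)))))) → 2

E1 and E2 produce the same multiset:
h | f | e | w | a
3 | 4 | 4 | s | 4
7 | 6 | 6 | t | 6

yes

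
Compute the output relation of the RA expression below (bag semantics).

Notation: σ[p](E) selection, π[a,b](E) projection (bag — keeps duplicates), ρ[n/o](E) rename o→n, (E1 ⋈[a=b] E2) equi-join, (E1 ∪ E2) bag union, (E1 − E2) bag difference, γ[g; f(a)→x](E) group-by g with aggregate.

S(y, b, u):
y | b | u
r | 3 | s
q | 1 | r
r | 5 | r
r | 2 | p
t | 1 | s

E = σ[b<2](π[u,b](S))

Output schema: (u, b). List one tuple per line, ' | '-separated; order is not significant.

Subexpression sizes:
  S → 5
  π[u,b](S) → 5
  σ[b<2](π[u,b](S)) → 2

== RESULT ==
u | b
r | 1
s | 1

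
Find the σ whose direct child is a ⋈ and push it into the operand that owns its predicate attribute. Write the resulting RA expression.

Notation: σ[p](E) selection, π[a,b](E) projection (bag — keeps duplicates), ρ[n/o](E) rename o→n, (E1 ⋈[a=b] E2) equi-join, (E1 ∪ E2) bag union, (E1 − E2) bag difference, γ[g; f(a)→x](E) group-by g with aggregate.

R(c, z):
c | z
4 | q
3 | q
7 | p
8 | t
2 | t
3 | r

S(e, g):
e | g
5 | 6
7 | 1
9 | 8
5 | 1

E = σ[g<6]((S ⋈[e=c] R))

σ filters on g, owned by the left side.
E' = (σ[g<6](S) ⋈[e=c] R)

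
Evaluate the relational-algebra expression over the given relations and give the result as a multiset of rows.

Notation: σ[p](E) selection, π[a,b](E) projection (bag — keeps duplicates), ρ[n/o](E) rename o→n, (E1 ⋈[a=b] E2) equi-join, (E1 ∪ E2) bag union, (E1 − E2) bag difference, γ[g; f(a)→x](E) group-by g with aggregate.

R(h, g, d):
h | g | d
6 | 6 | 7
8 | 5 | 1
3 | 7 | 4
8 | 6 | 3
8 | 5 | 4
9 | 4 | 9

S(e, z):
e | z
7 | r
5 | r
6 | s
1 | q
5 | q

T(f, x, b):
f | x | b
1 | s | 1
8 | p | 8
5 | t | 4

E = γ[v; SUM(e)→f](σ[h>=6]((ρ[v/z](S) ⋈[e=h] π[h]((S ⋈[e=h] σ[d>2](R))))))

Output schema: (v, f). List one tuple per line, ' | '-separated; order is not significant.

Row counts bottom-up:
  S → 5
  ρ[v/z](S) → 5
  S → 5
  R → 6
  σ[d>2](R) → 5
  (S ⋈[e=h] σ[d>2](R)) → 1
  π[h]((S ⋈[e=h] σ[d>2](R))) → 1
  (ρ[v/z](S) ⋈[e=h] π[h]((S ⋈[e=h] σ[d>2](R)))) → 1
  σ[h>=6]((ρ[v/z](S) ⋈[e=h] π[h]((S ⋈[e=h] σ[d>2](R))))) → 1
  γ[v; SUM(e)→f](σ[h>=6]((ρ[v/z](S) ⋈[e=h] π[h]((S ⋈[e=h] σ[d>2](R)))))) → 1

== RESULT ==
v | f
s | 6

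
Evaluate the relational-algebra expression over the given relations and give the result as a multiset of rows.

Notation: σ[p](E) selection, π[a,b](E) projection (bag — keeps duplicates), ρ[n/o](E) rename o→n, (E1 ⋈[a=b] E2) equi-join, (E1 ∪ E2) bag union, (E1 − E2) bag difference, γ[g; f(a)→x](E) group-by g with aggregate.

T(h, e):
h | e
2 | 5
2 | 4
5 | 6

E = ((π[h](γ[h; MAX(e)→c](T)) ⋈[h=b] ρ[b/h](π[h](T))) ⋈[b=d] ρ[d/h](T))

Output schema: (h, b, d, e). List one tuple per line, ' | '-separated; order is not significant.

Subexpression sizes:
  T → 3
  γ[h; MAX(e)→c](T) → 2
  π[h](γ[h; MAX(e)→c](T)) → 2
  T → 3
  π[h](T) → 3
  ρ[b/h](π[h](T)) → 3
  (π[h](γ[h; MAX(e)→c](T)) ⋈[h=b] ρ[b/h](π[h](T))) → 3
  T → 3
  ρ[d/h](T) → 3
  ((π[h](γ[h; MAX(e)→c](T)) ⋈[h=b] ρ[b/h](π[h](T))) ⋈[b=d] ρ[d/h](T)) → 5

== RESULT ==
h | b | d | e
2 | 2 | 2 | 4
2 | 2 | 2 | 4
2 | 2 | 2 | 5
2 | 2 | 2 | 5
5 | 5 | 5 | 6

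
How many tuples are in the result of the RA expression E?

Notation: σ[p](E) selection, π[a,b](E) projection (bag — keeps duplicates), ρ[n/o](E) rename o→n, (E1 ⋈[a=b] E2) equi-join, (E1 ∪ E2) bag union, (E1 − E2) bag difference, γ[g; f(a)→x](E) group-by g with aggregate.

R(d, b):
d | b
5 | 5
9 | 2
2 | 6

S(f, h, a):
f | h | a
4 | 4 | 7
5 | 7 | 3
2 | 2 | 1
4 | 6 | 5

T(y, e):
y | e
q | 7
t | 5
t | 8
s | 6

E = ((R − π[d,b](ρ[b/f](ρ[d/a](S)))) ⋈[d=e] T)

Row counts bottom-up:
  R → 3
  S → 4
  ρ[d/a](S) → 4
  ρ[b/f](ρ[d/a](S)) → 4
  π[d,b](ρ[b/f](ρ[d/a](S))) → 4
  (R − π[d,b](ρ[b/f](ρ[d/a](S)))) → 3
  T → 4
  ((R − π[d,b](ρ[b/f](ρ[d/a](S)))) ⋈[d=e] T) → 1

|E| = 1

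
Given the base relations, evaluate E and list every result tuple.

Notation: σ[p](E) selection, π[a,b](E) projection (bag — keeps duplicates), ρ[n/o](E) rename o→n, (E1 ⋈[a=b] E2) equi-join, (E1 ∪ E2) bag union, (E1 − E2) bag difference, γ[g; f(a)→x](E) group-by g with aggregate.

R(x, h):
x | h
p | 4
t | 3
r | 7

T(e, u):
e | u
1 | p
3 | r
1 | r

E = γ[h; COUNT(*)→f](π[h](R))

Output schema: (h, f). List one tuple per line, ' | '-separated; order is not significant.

Stepwise |·|:
  R → 3
  π[h](R) → 3
  γ[h; COUNT(*)→f](π[h](R)) → 3

== RESULT ==
h | f
3 | 1
4 | 1
7 | 1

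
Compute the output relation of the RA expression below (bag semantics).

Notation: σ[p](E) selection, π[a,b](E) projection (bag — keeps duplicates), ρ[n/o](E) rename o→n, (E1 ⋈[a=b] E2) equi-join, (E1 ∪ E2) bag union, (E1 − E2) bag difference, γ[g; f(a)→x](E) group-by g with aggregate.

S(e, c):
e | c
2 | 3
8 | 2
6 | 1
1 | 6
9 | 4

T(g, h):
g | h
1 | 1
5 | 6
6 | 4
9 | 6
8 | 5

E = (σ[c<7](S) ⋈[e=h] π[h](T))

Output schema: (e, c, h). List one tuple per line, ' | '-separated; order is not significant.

Per-node cardinality:
  S → 5
  σ[c<7](S) → 5
  T → 5
  π[h](T) → 5
  (σ[c<7](S) ⋈[e=h] π[h](T)) → 3

== RESULT ==
e | c | h
1 | 6 | 1
6 | 1 | 6
6 | 1 | 6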